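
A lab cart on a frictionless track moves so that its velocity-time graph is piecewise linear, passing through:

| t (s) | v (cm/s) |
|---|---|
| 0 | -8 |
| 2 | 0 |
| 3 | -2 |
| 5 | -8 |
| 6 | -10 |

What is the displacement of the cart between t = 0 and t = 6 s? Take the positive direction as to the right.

Displacement is the signed area under the v-t curve.
0–2 s: ½(-8 + 0)(2) = -8 cm
2–3 s: ½(0 + -2)(1) = -1 cm
3–5 s: ½(-2 + -8)(2) = -10 cm
5–6 s: ½(-8 + -10)(1) = -9 cm
Net displacement = -28 cm

-28 cm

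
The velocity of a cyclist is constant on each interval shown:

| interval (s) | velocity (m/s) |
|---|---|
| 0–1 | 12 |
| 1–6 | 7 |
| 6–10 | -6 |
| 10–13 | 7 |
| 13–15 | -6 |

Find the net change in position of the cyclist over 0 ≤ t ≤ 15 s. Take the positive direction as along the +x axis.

Displacement is the signed area under the v-t curve.
0–1 s: 12 × 1 = 12 m
1–6 s: 7 × 5 = 35 m
6–10 s: -6 × 4 = -24 m
10–13 s: 7 × 3 = 21 m
13–15 s: -6 × 2 = -12 m
Net displacement = 32 m

32 m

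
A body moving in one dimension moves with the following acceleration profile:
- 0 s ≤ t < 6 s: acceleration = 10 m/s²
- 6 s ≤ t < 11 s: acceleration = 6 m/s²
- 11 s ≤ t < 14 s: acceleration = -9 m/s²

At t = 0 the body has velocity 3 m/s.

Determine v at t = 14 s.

Δv equals the area under the a-t graph; then v = v₀ + Δv.
0–6 s: 10 × 6 = 60 m/s
6–11 s: 6 × 5 = 30 m/s
11–14 s: -9 × 3 = -27 m/s
Δv = 63 m/s, so v(14) = 3 + (63) = 66 m/s.

66 m/s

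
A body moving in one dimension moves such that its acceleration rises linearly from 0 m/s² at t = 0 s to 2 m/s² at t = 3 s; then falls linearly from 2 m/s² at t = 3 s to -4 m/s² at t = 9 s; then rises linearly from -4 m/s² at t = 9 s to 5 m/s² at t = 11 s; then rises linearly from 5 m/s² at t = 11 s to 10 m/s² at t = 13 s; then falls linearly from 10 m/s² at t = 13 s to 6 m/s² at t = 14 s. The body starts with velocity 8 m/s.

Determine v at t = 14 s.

29 m/s

Δv equals the area under the a-t graph; then v = v₀ + Δv.
0–3 s: ½(0 + 2)(3) = 3 m/s
3–9 s: ½(2 + -4)(6) = -6 m/s
9–11 s: ½(-4 + 5)(2) = 1 m/s
11–13 s: ½(5 + 10)(2) = 15 m/s
13–14 s: ½(10 + 6)(1) = 8 m/s
Δv = 21 m/s, so v(14) = 8 + (21) = 29 m/s.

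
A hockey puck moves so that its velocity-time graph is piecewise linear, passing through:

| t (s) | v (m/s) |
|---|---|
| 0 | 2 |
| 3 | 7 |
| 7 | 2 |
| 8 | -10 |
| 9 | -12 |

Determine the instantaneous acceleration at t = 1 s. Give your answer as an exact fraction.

5/3 m/s²

Acceleration is the slope of the v-t graph on 0–3 s: (7 − 2)/(3 − 0) = 5/3 m/s².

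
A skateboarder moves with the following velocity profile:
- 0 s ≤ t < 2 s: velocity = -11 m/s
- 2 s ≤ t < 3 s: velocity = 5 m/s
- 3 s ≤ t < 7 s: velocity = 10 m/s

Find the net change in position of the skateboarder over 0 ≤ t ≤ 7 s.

Displacement is the signed area under the v-t curve.
0–2 s: -11 × 2 = -22 m
2–3 s: 5 × 1 = 5 m
3–7 s: 10 × 4 = 40 m
Net displacement = 23 m

23 m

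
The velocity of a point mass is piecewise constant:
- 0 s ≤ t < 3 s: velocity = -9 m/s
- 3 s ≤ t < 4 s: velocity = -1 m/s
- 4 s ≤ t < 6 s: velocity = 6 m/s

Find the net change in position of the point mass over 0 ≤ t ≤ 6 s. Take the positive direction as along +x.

Net displacement equals the area under the velocity-time graph (areas below the axis count negative).
0–3 s: -9 × 3 = -27 m
3–4 s: -1 × 1 = -1 m
4–6 s: 6 × 2 = 12 m
Net displacement = -16 m

-16 m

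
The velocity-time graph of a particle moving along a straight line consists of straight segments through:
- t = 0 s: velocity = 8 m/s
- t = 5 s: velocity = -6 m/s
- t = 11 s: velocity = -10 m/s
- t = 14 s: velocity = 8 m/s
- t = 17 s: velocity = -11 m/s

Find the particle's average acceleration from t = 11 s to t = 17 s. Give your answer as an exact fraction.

-1/6 m/s²

Average acceleration = Δv/Δt = (-11 − -10)/(17 − 11) = -1/6 m/s².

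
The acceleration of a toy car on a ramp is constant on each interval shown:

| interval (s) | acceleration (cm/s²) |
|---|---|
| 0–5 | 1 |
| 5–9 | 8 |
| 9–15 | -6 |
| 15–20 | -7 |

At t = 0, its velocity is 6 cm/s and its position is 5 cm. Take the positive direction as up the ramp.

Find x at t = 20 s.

On each constant-a segment, Δv = aΔt and Δx = v₀Δt + ½aΔt²; chain segment to segment.
0–5 s: v starts 6 cm/s; Δx = 6·5 + ½·1·5² = 42.5 cm; v ends 11 cm/s.
5–9 s: v starts 11 cm/s; Δx = 11·4 + ½·8·4² = 108 cm; v ends 43 cm/s.
9–15 s: v starts 43 cm/s; Δx = 43·6 + ½·-6·6² = 150 cm; v ends 7 cm/s.
15–20 s: v starts 7 cm/s; Δx = 7·5 + ½·-7·5² = -52.5 cm; v ends -28 cm/s.
x(20) = 5 + Σ Δx = 253 cm.

253 cm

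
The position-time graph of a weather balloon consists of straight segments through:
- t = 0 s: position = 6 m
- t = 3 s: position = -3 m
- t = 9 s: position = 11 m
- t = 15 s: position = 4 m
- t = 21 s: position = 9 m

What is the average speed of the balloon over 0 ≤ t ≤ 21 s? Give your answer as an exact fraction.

5/3 m/s

Average speed = (total path length)/(elapsed time); on a piecewise-linear x-t graph the path length is Σ|Δx|.
0–3 s: |Δx| = |-3 − 6| = 9 m
3–9 s: |Δx| = |11 − -3| = 14 m
9–15 s: |Δx| = |4 − 11| = 7 m
15–21 s: |Δx| = |9 − 4| = 5 m
Total path = 35 m; average speed = 35/21 = 5/3 m/s.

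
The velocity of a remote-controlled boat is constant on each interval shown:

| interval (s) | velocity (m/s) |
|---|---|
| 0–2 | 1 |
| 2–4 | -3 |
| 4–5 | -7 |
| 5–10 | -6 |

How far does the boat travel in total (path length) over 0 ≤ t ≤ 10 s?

Distance (not displacement) is the total path length: add the absolute areas under v-t.
0–2 s: |1| × 2 = 2 m
2–4 s: |-3| × 2 = 6 m
4–5 s: |-7| × 1 = 7 m
5–10 s: |-6| × 5 = 30 m
Total distance = 45 m

45 m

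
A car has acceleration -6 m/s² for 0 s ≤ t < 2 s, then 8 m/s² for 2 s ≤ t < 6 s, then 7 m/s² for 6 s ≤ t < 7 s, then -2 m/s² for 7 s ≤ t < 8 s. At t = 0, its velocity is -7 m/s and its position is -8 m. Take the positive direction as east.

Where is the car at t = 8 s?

On each constant-a segment, Δv = aΔt and Δx = v₀Δt + ½aΔt²; chain segment to segment.
0–2 s: v starts -7 m/s; Δx = -7·2 + ½·-6·2² = -26 m; v ends -19 m/s.
2–6 s: v starts -19 m/s; Δx = -19·4 + ½·8·4² = -12 m; v ends 13 m/s.
6–7 s: v starts 13 m/s; Δx = 13·1 + ½·7·1² = 16.5 m; v ends 20 m/s.
7–8 s: v starts 20 m/s; Δx = 20·1 + ½·-2·1² = 19 m; v ends 18 m/s.
x(8) = -8 + Σ Δx = -10.5 m.

-10.5 m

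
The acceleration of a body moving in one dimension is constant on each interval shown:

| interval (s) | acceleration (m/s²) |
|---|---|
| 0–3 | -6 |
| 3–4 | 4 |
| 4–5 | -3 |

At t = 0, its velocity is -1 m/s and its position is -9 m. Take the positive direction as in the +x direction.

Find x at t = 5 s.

-72.5 m

On each constant-a segment, Δv = aΔt and Δx = v₀Δt + ½aΔt²; chain segment to segment.
0–3 s: v starts -1 m/s; Δx = -1·3 + ½·-6·3² = -30 m; v ends -19 m/s.
3–4 s: v starts -19 m/s; Δx = -19·1 + ½·4·1² = -17 m; v ends -15 m/s.
4–5 s: v starts -15 m/s; Δx = -15·1 + ½·-3·1² = -16.5 m; v ends -18 m/s.
x(5) = -9 + Σ Δx = -72.5 m.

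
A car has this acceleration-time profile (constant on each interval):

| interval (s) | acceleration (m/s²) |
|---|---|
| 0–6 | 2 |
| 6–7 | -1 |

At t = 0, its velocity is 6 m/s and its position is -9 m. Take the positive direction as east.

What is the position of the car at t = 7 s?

80.5 m

On each constant-a segment, Δv = aΔt and Δx = v₀Δt + ½aΔt²; chain segment to segment.
0–6 s: v starts 6 m/s; Δx = 6·6 + ½·2·6² = 72 m; v ends 18 m/s.
6–7 s: v starts 18 m/s; Δx = 18·1 + ½·-1·1² = 17.5 m; v ends 17 m/s.
x(7) = -9 + Σ Δx = 80.5 m.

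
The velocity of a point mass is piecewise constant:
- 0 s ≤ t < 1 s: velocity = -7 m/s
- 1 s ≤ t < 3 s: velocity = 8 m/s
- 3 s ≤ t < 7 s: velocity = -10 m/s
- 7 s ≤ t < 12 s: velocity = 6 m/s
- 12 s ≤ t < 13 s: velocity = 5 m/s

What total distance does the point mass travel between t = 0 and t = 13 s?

98 m

Distance (not displacement) is the total path length: add the absolute areas under v-t.
0–1 s: |-7| × 1 = 7 m
1–3 s: |8| × 2 = 16 m
3–7 s: |-10| × 4 = 40 m
7–12 s: |6| × 5 = 30 m
12–13 s: |5| × 1 = 5 m
Total distance = 98 m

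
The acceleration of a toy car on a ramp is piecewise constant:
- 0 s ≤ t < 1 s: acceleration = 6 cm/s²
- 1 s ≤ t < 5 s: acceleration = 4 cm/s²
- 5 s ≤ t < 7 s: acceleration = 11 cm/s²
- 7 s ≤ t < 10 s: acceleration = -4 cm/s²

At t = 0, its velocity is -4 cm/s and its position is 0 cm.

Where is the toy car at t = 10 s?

On each constant-a segment, Δv = aΔt and Δx = v₀Δt + ½aΔt²; chain segment to segment.
0–1 s: v starts -4 cm/s; Δx = -4·1 + ½·6·1² = -1 cm; v ends 2 cm/s.
1–5 s: v starts 2 cm/s; Δx = 2·4 + ½·4·4² = 40 cm; v ends 18 cm/s.
5–7 s: v starts 18 cm/s; Δx = 18·2 + ½·11·2² = 58 cm; v ends 40 cm/s.
7–10 s: v starts 40 cm/s; Δx = 40·3 + ½·-4·3² = 102 cm; v ends 28 cm/s.
x(10) = 0 + Σ Δx = 199 cm.

199 cm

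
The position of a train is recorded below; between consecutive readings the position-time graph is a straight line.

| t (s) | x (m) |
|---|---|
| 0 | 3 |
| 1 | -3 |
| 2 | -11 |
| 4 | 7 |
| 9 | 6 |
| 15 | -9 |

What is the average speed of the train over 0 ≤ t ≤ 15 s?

Average speed = (total path length)/(elapsed time); on a piecewise-linear x-t graph the path length is Σ|Δx|.
0–1 s: |Δx| = |-3 − 3| = 6 m
1–2 s: |Δx| = |-11 − -3| = 8 m
2–4 s: |Δx| = |7 − -11| = 18 m
4–9 s: |Δx| = |6 − 7| = 1 m
9–15 s: |Δx| = |-9 − 6| = 15 m
Total path = 48 m; average speed = 48/15 = 3.2 m/s.

3.2 m/s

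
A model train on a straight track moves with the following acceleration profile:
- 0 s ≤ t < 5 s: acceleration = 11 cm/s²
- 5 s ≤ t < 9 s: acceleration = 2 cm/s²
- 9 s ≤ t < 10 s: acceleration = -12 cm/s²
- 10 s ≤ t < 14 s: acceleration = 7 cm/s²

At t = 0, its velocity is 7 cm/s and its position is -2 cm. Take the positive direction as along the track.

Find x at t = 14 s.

786.5 cm

On each constant-a segment, Δv = aΔt and Δx = v₀Δt + ½aΔt²; chain segment to segment.
0–5 s: v starts 7 cm/s; Δx = 7·5 + ½·11·5² = 172.5 cm; v ends 62 cm/s.
5–9 s: v starts 62 cm/s; Δx = 62·4 + ½·2·4² = 264 cm; v ends 70 cm/s.
9–10 s: v starts 70 cm/s; Δx = 70·1 + ½·-12·1² = 64 cm; v ends 58 cm/s.
10–14 s: v starts 58 cm/s; Δx = 58·4 + ½·7·4² = 288 cm; v ends 86 cm/s.
x(14) = -2 + Σ Δx = 786.5 cm.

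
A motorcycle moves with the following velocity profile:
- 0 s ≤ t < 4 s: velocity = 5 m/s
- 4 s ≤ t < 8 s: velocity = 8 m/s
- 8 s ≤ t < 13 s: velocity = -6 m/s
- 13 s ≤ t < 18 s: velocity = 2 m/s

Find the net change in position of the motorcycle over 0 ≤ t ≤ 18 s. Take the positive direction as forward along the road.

Displacement is the signed area under the v-t curve.
0–4 s: 5 × 4 = 20 m
4–8 s: 8 × 4 = 32 m
8–13 s: -6 × 5 = -30 m
13–18 s: 2 × 5 = 10 m
Net displacement = 32 m

32 m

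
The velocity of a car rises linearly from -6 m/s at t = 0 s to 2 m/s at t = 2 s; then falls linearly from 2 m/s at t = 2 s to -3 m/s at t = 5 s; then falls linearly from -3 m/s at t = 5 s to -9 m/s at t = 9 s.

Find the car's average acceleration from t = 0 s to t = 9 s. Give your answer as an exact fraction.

-1/3 m/s²

Average acceleration = Δv/Δt = (-9 − -6)/(9 − 0) = -1/3 m/s².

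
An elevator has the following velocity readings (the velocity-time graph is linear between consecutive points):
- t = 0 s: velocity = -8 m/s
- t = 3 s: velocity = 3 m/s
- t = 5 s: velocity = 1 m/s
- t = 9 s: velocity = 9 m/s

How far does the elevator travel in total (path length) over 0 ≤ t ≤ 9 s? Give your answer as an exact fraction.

747/22 m

Distance (not displacement) is the total path length: add the absolute areas under v-t.
0–3 s: v = 0 at t = 24/11 s; triangle areas 96/11 + 27/22 = 219/22 m
3–5 s: |½(3 + 1)(2)| = 4 m
5–9 s: |½(1 + 9)(4)| = 20 m
Total distance = 747/22 m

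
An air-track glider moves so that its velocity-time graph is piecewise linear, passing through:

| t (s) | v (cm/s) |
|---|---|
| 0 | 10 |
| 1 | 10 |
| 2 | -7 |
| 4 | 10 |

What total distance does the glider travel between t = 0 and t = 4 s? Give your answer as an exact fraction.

Distance (not displacement) is the total path length: add the absolute areas under v-t.
0–1 s: |10| × 1 = 10 cm
1–2 s: v = 0 at t = 27/17 s; triangle areas 50/17 + 49/34 = 149/34 cm
2–4 s: v = 0 at t = 48/17 s; triangle areas 49/17 + 100/17 = 149/17 cm
Total distance = 787/34 cm

787/34 cm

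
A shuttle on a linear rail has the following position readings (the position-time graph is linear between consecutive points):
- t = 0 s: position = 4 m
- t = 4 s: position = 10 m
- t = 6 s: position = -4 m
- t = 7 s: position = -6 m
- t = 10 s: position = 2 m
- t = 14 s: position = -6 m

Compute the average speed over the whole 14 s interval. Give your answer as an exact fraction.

Average speed = (total path length)/(elapsed time); on a piecewise-linear x-t graph the path length is Σ|Δx|.
0–4 s: |Δx| = |10 − 4| = 6 m
4–6 s: |Δx| = |-4 − 10| = 14 m
6–7 s: |Δx| = |-6 − -4| = 2 m
7–10 s: |Δx| = |2 − -6| = 8 m
10–14 s: |Δx| = |-6 − 2| = 8 m
Total path = 38 m; average speed = 38/14 = 19/7 m/s.

19/7 m/s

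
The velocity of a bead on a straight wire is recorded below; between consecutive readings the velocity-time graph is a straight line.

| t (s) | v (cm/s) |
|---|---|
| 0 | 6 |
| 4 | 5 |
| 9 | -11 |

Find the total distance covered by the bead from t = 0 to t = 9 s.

44.8125 cm

Total distance travelled is ∫|v| dt — sum the magnitudes of each area piece.
0–4 s: |½(6 + 5)(4)| = 22 cm
4–9 s: v = 0 at t = 5.5625 s; triangle areas 3.90625 + 18.90625 = 22.8125 cm
Total distance = 44.8125 cm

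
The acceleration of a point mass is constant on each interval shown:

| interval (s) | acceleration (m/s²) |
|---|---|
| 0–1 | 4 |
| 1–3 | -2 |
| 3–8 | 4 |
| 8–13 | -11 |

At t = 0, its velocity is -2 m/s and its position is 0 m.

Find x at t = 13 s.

-7.5 m

On each constant-a segment, Δv = aΔt and Δx = v₀Δt + ½aΔt²; chain segment to segment.
0–1 s: v starts -2 m/s; Δx = -2·1 + ½·4·1² = 0 m; v ends 2 m/s.
1–3 s: v starts 2 m/s; Δx = 2·2 + ½·-2·2² = 0 m; v ends -2 m/s.
3–8 s: v starts -2 m/s; Δx = -2·5 + ½·4·5² = 40 m; v ends 18 m/s.
8–13 s: v starts 18 m/s; Δx = 18·5 + ½·-11·5² = -47.5 m; v ends -37 m/s.
x(13) = 0 + Σ Δx = -7.5 m.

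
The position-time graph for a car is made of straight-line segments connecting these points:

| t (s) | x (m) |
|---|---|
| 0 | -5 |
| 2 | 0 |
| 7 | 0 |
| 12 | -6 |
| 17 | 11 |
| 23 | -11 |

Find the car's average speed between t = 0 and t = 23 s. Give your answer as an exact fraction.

50/23 m/s

Average speed = (total path length)/(elapsed time); on a piecewise-linear x-t graph the path length is Σ|Δx|.
0–2 s: |Δx| = |0 − -5| = 5 m
2–7 s: |Δx| = |0 − 0| = 0 m
7–12 s: |Δx| = |-6 − 0| = 6 m
12–17 s: |Δx| = |11 − -6| = 17 m
17–23 s: |Δx| = |-11 − 11| = 22 m
Total path = 50 m; average speed = 50/23 = 50/23 m/s.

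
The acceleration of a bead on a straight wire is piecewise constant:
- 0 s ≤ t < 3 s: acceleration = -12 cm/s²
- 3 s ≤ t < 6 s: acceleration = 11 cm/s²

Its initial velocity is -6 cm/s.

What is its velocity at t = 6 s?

-9 cm/s

Δv equals the area under the a-t graph; then v = v₀ + Δv.
0–3 s: -12 × 3 = -36 cm/s
3–6 s: 11 × 3 = 33 cm/s
Δv = -3 cm/s, so v(6) = -6 + (-3) = -9 cm/s.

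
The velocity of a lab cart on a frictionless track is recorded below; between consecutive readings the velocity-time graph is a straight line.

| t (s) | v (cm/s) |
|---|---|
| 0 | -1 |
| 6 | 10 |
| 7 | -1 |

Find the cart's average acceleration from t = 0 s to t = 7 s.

Average acceleration = Δv/Δt = (-1 − -1)/(7 − 0) = 0 cm/s².

0 cm/s²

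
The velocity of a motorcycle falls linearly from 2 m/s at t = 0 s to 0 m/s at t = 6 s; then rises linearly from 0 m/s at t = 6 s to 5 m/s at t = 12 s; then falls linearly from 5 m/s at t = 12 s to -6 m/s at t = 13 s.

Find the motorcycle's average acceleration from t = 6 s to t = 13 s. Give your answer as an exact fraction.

Average acceleration = Δv/Δt = (-6 − 0)/(13 − 6) = -6/7 m/s².

-6/7 m/s²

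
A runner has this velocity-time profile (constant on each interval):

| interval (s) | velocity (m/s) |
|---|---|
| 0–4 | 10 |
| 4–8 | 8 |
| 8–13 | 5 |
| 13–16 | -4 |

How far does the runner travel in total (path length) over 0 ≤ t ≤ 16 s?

Total distance travelled is ∫|v| dt — sum the magnitudes of each area piece.
0–4 s: |10| × 4 = 40 m
4–8 s: |8| × 4 = 32 m
8–13 s: |5| × 5 = 25 m
13–16 s: |-4| × 3 = 12 m
Total distance = 109 m

109 m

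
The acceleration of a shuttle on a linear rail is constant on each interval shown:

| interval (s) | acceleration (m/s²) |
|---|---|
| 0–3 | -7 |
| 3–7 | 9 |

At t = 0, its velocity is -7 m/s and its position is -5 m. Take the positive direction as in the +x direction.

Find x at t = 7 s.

On each constant-a segment, Δv = aΔt and Δx = v₀Δt + ½aΔt²; chain segment to segment.
0–3 s: v starts -7 m/s; Δx = -7·3 + ½·-7·3² = -52.5 m; v ends -28 m/s.
3–7 s: v starts -28 m/s; Δx = -28·4 + ½·9·4² = -40 m; v ends 8 m/s.
x(7) = -5 + Σ Δx = -97.5 m.

-97.5 m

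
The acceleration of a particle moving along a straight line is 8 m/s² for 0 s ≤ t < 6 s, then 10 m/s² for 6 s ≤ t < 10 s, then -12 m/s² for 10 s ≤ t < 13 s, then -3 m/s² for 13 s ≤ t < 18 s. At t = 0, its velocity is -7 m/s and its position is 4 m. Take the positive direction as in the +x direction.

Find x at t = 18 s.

On each constant-a segment, Δv = aΔt and Δx = v₀Δt + ½aΔt²; chain segment to segment.
0–6 s: v starts -7 m/s; Δx = -7·6 + ½·8·6² = 102 m; v ends 41 m/s.
6–10 s: v starts 41 m/s; Δx = 41·4 + ½·10·4² = 244 m; v ends 81 m/s.
10–13 s: v starts 81 m/s; Δx = 81·3 + ½·-12·3² = 189 m; v ends 45 m/s.
13–18 s: v starts 45 m/s; Δx = 45·5 + ½·-3·5² = 187.5 m; v ends 30 m/s.
x(18) = 4 + Σ Δx = 726.5 m.

726.5 m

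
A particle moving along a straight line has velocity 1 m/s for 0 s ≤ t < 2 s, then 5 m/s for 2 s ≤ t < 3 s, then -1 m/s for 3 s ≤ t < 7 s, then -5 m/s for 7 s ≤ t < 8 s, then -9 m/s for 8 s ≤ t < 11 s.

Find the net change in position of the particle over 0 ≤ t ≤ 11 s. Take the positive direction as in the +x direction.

-29 m

Displacement is the signed area under the v-t curve.
0–2 s: 1 × 2 = 2 m
2–3 s: 5 × 1 = 5 m
3–7 s: -1 × 4 = -4 m
7–8 s: -5 × 1 = -5 m
8–11 s: -9 × 3 = -27 m
Net displacement = -29 m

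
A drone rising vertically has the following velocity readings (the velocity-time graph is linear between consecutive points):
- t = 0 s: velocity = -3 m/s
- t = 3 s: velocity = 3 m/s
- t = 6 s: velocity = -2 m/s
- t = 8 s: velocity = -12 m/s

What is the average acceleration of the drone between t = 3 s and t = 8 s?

-3 m/s²

Average acceleration = Δv/Δt = (-12 − 3)/(8 − 3) = -3 m/s².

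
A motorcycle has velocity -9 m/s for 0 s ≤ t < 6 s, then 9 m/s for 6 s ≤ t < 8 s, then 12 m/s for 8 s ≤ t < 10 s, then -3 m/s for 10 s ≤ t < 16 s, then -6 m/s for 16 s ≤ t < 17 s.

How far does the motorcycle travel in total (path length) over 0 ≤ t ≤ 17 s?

120 m

Total distance travelled is ∫|v| dt — sum the magnitudes of each area piece.
0–6 s: |-9| × 6 = 54 m
6–8 s: |9| × 2 = 18 m
8–10 s: |12| × 2 = 24 m
10–16 s: |-3| × 6 = 18 m
16–17 s: |-6| × 1 = 6 m
Total distance = 120 m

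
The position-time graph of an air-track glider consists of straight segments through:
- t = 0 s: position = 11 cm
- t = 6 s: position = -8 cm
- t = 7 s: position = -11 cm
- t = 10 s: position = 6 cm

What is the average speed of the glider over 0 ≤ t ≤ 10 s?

Average speed = (total path length)/(elapsed time); on a piecewise-linear x-t graph the path length is Σ|Δx|.
0–6 s: |Δx| = |-8 − 11| = 19 cm
6–7 s: |Δx| = |-11 − -8| = 3 cm
7–10 s: |Δx| = |6 − -11| = 17 cm
Total path = 39 cm; average speed = 39/10 = 3.9 cm/s.

3.9 cm/s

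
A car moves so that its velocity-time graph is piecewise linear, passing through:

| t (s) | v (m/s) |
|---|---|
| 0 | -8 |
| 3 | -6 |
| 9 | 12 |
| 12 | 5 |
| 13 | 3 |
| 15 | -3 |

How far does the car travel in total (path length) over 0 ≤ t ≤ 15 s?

83.5 m

Total distance travelled is ∫|v| dt — sum the magnitudes of each area piece.
0–3 s: |½(-8 + -6)(3)| = 21 m
3–9 s: v = 0 at t = 5 s; triangle areas 6 + 24 = 30 m
9–12 s: |½(12 + 5)(3)| = 25.5 m
12–13 s: |½(5 + 3)(1)| = 4 m
13–15 s: v = 0 at t = 14 s; triangle areas 1.5 + 1.5 = 3 m
Total distance = 83.5 m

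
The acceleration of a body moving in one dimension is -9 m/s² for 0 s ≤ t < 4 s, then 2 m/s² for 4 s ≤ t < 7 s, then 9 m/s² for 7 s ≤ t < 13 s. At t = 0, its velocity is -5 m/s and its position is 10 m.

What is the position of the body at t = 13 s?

On each constant-a segment, Δv = aΔt and Δx = v₀Δt + ½aΔt²; chain segment to segment.
0–4 s: v starts -5 m/s; Δx = -5·4 + ½·-9·4² = -92 m; v ends -41 m/s.
4–7 s: v starts -41 m/s; Δx = -41·3 + ½·2·3² = -114 m; v ends -35 m/s.
7–13 s: v starts -35 m/s; Δx = -35·6 + ½·9·6² = -48 m; v ends 19 m/s.
x(13) = 10 + Σ Δx = -244 m.

-244 m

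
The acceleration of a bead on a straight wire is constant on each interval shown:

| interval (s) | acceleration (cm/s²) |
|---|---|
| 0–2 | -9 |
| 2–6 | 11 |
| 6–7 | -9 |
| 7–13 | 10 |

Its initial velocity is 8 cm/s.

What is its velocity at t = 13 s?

85 cm/s

Δv equals the area under the a-t graph; then v = v₀ + Δv.
0–2 s: -9 × 2 = -18 cm/s
2–6 s: 11 × 4 = 44 cm/s
6–7 s: -9 × 1 = -9 cm/s
7–13 s: 10 × 6 = 60 cm/s
Δv = 77 cm/s, so v(13) = 8 + (77) = 85 cm/s.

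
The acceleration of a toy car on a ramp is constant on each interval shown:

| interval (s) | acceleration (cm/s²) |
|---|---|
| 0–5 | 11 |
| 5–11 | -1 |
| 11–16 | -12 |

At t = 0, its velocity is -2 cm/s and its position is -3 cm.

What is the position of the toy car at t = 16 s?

509.5 cm

On each constant-a segment, Δv = aΔt and Δx = v₀Δt + ½aΔt²; chain segment to segment.
0–5 s: v starts -2 cm/s; Δx = -2·5 + ½·11·5² = 127.5 cm; v ends 53 cm/s.
5–11 s: v starts 53 cm/s; Δx = 53·6 + ½·-1·6² = 300 cm; v ends 47 cm/s.
11–16 s: v starts 47 cm/s; Δx = 47·5 + ½·-12·5² = 85 cm; v ends -13 cm/s.
x(16) = -3 + Σ Δx = 509.5 cm.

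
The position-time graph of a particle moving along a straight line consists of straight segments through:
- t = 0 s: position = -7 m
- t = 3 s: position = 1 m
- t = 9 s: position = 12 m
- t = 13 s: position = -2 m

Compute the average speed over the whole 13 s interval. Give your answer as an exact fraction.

33/13 m/s

Average speed = (total path length)/(elapsed time); on a piecewise-linear x-t graph the path length is Σ|Δx|.
0–3 s: |Δx| = |1 − -7| = 8 m
3–9 s: |Δx| = |12 − 1| = 11 m
9–13 s: |Δx| = |-2 − 12| = 14 m
Total path = 33 m; average speed = 33/13 = 33/13 m/s.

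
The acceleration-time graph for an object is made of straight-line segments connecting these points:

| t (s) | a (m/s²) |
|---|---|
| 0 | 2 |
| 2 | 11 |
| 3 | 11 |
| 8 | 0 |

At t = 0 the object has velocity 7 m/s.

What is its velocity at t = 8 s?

58.5 m/s

Δv equals the area under the a-t graph; then v = v₀ + Δv.
0–2 s: ½(2 + 11)(2) = 13 m/s
2–3 s: 11 × 1 = 11 m/s
3–8 s: ½(11 + 0)(5) = 27.5 m/s
Δv = 51.5 m/s, so v(8) = 7 + (51.5) = 58.5 m/s.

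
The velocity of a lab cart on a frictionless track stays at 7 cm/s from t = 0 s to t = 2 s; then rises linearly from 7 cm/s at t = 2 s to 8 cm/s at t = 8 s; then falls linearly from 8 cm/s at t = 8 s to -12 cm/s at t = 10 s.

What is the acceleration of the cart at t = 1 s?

0 cm/s²

Acceleration is the slope of the v-t graph on 0–2 s: (7 − 7)/(2 − 0) = 0 cm/s².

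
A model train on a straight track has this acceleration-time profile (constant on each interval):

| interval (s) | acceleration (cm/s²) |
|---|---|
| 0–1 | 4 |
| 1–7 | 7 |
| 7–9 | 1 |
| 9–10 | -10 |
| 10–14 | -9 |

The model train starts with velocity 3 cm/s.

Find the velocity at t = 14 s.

Δv equals the area under the a-t graph; then v = v₀ + Δv.
0–1 s: 4 × 1 = 4 cm/s
1–7 s: 7 × 6 = 42 cm/s
7–9 s: 1 × 2 = 2 cm/s
9–10 s: -10 × 1 = -10 cm/s
10–14 s: -9 × 4 = -36 cm/s
Δv = 2 cm/s, so v(14) = 3 + (2) = 5 cm/s.

5 cm/s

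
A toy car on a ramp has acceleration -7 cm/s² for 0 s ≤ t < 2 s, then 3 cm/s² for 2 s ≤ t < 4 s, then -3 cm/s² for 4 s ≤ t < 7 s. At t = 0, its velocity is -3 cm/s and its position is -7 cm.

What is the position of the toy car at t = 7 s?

-101.5 cm

On each constant-a segment, Δv = aΔt and Δx = v₀Δt + ½aΔt²; chain segment to segment.
0–2 s: v starts -3 cm/s; Δx = -3·2 + ½·-7·2² = -20 cm; v ends -17 cm/s.
2–4 s: v starts -17 cm/s; Δx = -17·2 + ½·3·2² = -28 cm; v ends -11 cm/s.
4–7 s: v starts -11 cm/s; Δx = -11·3 + ½·-3·3² = -46.5 cm; v ends -20 cm/s.
x(7) = -7 + Σ Δx = -101.5 cm.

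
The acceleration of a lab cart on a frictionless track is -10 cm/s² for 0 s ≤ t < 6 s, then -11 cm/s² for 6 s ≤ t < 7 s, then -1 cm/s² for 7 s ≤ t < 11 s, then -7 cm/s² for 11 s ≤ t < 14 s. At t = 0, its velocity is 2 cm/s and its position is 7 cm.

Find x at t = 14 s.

-759 cm

On each constant-a segment, Δv = aΔt and Δx = v₀Δt + ½aΔt²; chain segment to segment.
0–6 s: v starts 2 cm/s; Δx = 2·6 + ½·-10·6² = -168 cm; v ends -58 cm/s.
6–7 s: v starts -58 cm/s; Δx = -58·1 + ½·-11·1² = -63.5 cm; v ends -69 cm/s.
7–11 s: v starts -69 cm/s; Δx = -69·4 + ½·-1·4² = -284 cm; v ends -73 cm/s.
11–14 s: v starts -73 cm/s; Δx = -73·3 + ½·-7·3² = -250.5 cm; v ends -94 cm/s.
x(14) = 7 + Σ Δx = -759 cm.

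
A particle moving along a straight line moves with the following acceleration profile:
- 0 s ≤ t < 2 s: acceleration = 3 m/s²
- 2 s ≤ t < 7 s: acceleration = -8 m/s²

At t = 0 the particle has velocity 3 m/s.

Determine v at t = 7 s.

Δv equals the area under the a-t graph; then v = v₀ + Δv.
0–2 s: 3 × 2 = 6 m/s
2–7 s: -8 × 5 = -40 m/s
Δv = -34 m/s, so v(7) = 3 + (-34) = -31 m/s.

-31 m/s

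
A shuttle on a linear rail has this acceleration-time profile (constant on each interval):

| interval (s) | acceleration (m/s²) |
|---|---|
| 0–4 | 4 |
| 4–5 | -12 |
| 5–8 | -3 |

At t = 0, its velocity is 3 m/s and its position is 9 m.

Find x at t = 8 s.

On each constant-a segment, Δv = aΔt and Δx = v₀Δt + ½aΔt²; chain segment to segment.
0–4 s: v starts 3 m/s; Δx = 3·4 + ½·4·4² = 44 m; v ends 19 m/s.
4–5 s: v starts 19 m/s; Δx = 19·1 + ½·-12·1² = 13 m; v ends 7 m/s.
5–8 s: v starts 7 m/s; Δx = 7·3 + ½·-3·3² = 7.5 m; v ends -2 m/s.
x(8) = 9 + Σ Δx = 73.5 m.

73.5 m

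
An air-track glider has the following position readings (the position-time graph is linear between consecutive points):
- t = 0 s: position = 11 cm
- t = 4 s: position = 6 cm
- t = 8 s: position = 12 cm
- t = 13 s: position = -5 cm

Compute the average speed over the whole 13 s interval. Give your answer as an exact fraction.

28/13 cm/s

Average speed = (total path length)/(elapsed time); on a piecewise-linear x-t graph the path length is Σ|Δx|.
0–4 s: |Δx| = |6 − 11| = 5 cm
4–8 s: |Δx| = |12 − 6| = 6 cm
8–13 s: |Δx| = |-5 − 12| = 17 cm
Total path = 28 cm; average speed = 28/13 = 28/13 cm/s.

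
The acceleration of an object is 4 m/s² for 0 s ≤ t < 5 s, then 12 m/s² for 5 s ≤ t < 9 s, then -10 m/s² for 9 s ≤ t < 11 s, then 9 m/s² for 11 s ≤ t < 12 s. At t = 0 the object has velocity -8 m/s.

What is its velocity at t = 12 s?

Δv equals the area under the a-t graph; then v = v₀ + Δv.
0–5 s: 4 × 5 = 20 m/s
5–9 s: 12 × 4 = 48 m/s
9–11 s: -10 × 2 = -20 m/s
11–12 s: 9 × 1 = 9 m/s
Δv = 57 m/s, so v(12) = -8 + (57) = 49 m/s.

49 m/s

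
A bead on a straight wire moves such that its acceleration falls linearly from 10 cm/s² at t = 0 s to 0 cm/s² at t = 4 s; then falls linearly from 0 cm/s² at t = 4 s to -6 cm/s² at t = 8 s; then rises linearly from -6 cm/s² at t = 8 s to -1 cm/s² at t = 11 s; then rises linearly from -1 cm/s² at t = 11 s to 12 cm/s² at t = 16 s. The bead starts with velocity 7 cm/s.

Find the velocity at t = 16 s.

Δv equals the area under the a-t graph; then v = v₀ + Δv.
0–4 s: ½(10 + 0)(4) = 20 cm/s
4–8 s: ½(0 + -6)(4) = -12 cm/s
8–11 s: ½(-6 + -1)(3) = -10.5 cm/s
11–16 s: ½(-1 + 12)(5) = 27.5 cm/s
Δv = 25 cm/s, so v(16) = 7 + (25) = 32 cm/s.

32 cm/s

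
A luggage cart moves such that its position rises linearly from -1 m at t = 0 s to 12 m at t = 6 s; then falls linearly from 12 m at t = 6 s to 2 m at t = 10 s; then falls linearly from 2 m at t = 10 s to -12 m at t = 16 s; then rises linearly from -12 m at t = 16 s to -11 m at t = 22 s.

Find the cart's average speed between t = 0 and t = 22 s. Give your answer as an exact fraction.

Average speed = (total path length)/(elapsed time); on a piecewise-linear x-t graph the path length is Σ|Δx|.
0–6 s: |Δx| = |12 − -1| = 13 m
6–10 s: |Δx| = |2 − 12| = 10 m
10–16 s: |Δx| = |-12 − 2| = 14 m
16–22 s: |Δx| = |-11 − -12| = 1 m
Total path = 38 m; average speed = 38/22 = 19/11 m/s.

19/11 m/s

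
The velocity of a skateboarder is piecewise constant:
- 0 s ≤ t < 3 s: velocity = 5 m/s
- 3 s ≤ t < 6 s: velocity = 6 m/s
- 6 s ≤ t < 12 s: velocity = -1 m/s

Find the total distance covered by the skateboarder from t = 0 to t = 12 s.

39 m

Distance (not displacement) is the total path length: add the absolute areas under v-t.
0–3 s: |5| × 3 = 15 m
3–6 s: |6| × 3 = 18 m
6–12 s: |-1| × 6 = 6 m
Total distance = 39 m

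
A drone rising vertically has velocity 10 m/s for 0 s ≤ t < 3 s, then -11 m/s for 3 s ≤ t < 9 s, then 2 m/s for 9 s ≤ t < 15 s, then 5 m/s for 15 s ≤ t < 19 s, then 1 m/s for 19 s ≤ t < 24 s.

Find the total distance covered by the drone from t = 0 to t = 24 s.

Distance (not displacement) is the total path length: add the absolute areas under v-t.
0–3 s: |10| × 3 = 30 m
3–9 s: |-11| × 6 = 66 m
9–15 s: |2| × 6 = 12 m
15–19 s: |5| × 4 = 20 m
19–24 s: |1| × 5 = 5 m
Total distance = 133 m

133 m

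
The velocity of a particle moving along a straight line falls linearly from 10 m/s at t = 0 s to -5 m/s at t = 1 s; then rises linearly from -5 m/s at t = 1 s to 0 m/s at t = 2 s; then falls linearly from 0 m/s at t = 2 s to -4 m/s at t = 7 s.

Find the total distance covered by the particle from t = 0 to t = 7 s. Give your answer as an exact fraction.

50/3 m

Total distance travelled is ∫|v| dt — sum the magnitudes of each area piece.
0–1 s: v = 0 at t = 2/3 s; triangle areas 10/3 + 5/6 = 25/6 m
1–2 s: |½(-5 + 0)(1)| = 2.5 m
2–7 s: |½(0 + -4)(5)| = 10 m
Total distance = 50/3 m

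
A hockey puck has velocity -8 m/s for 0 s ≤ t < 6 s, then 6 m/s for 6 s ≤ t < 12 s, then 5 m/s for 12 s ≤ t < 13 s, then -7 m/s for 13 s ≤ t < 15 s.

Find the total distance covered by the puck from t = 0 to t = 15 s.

Distance (not displacement) is the total path length: add the absolute areas under v-t.
0–6 s: |-8| × 6 = 48 m
6–12 s: |6| × 6 = 36 m
12–13 s: |5| × 1 = 5 m
13–15 s: |-7| × 2 = 14 m
Total distance = 103 m

103 m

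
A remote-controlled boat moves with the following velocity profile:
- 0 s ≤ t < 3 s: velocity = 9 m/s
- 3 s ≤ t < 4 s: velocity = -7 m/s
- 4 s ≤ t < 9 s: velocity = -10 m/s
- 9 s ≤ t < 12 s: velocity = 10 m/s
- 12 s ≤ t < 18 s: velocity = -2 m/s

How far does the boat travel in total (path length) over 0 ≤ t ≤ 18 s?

Total distance travelled is ∫|v| dt — sum the magnitudes of each area piece.
0–3 s: |9| × 3 = 27 m
3–4 s: |-7| × 1 = 7 m
4–9 s: |-10| × 5 = 50 m
9–12 s: |10| × 3 = 30 m
12–18 s: |-2| × 6 = 12 m
Total distance = 126 m

126 m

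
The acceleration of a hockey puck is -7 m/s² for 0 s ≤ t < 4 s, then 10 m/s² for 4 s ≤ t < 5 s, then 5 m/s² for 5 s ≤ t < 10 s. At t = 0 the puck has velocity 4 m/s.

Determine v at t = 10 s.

Δv equals the area under the a-t graph; then v = v₀ + Δv.
0–4 s: -7 × 4 = -28 m/s
4–5 s: 10 × 1 = 10 m/s
5–10 s: 5 × 5 = 25 m/s
Δv = 7 m/s, so v(10) = 4 + (7) = 11 m/s.

11 m/s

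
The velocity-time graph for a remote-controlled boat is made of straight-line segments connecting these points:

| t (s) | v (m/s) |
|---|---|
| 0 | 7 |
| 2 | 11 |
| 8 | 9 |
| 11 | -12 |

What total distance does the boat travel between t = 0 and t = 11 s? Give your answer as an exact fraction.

Total distance travelled is ∫|v| dt — sum the magnitudes of each area piece.
0–2 s: |½(7 + 11)(2)| = 18 m
2–8 s: |½(11 + 9)(6)| = 60 m
8–11 s: v = 0 at t = 65/7 s; triangle areas 81/14 + 72/7 = 225/14 m
Total distance = 1317/14 m

1317/14 m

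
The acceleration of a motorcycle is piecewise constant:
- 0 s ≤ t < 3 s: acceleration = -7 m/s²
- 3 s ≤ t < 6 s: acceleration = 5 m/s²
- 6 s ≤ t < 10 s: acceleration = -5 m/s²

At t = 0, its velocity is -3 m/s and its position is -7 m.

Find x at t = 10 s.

-173 m

On each constant-a segment, Δv = aΔt and Δx = v₀Δt + ½aΔt²; chain segment to segment.
0–3 s: v starts -3 m/s; Δx = -3·3 + ½·-7·3² = -40.5 m; v ends -24 m/s.
3–6 s: v starts -24 m/s; Δx = -24·3 + ½·5·3² = -49.5 m; v ends -9 m/s.
6–10 s: v starts -9 m/s; Δx = -9·4 + ½·-5·4² = -76 m; v ends -29 m/s.
x(10) = -7 + Σ Δx = -173 m.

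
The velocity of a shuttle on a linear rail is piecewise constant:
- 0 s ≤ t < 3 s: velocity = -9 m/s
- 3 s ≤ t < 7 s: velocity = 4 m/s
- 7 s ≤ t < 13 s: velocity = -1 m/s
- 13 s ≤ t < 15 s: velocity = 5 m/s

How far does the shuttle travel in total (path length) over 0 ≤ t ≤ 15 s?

Distance (not displacement) is the total path length: add the absolute areas under v-t.
0–3 s: |-9| × 3 = 27 m
3–7 s: |4| × 4 = 16 m
7–13 s: |-1| × 6 = 6 m
13–15 s: |5| × 2 = 10 m
Total distance = 59 m

59 m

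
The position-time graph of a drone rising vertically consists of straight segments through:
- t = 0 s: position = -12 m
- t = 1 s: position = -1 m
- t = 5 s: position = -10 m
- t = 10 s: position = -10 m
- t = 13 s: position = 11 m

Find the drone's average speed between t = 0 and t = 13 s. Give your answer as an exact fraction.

41/13 m/s

Average speed = (total path length)/(elapsed time); on a piecewise-linear x-t graph the path length is Σ|Δx|.
0–1 s: |Δx| = |-1 − -12| = 11 m
1–5 s: |Δx| = |-10 − -1| = 9 m
5–10 s: |Δx| = |-10 − -10| = 0 m
10–13 s: |Δx| = |11 − -10| = 21 m
Total path = 41 m; average speed = 41/13 = 41/13 m/s.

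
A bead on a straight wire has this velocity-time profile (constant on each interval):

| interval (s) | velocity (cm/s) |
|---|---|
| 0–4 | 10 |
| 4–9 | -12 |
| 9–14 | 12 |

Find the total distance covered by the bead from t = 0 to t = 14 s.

Total distance travelled is ∫|v| dt — sum the magnitudes of each area piece.
0–4 s: |10| × 4 = 40 cm
4–9 s: |-12| × 5 = 60 cm
9–14 s: |12| × 5 = 60 cm
Total distance = 160 cm

160 cm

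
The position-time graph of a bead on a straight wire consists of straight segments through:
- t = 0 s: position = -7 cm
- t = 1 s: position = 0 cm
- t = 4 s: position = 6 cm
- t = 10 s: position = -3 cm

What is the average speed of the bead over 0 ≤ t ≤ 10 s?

Average speed = (total path length)/(elapsed time); on a piecewise-linear x-t graph the path length is Σ|Δx|.
0–1 s: |Δx| = |0 − -7| = 7 cm
1–4 s: |Δx| = |6 − 0| = 6 cm
4–10 s: |Δx| = |-3 − 6| = 9 cm
Total path = 22 cm; average speed = 22/10 = 2.2 cm/s.

2.2 cm/s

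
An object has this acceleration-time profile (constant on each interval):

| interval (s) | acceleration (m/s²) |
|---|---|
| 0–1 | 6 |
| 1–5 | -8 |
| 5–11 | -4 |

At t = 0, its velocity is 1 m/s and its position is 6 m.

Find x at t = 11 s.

On each constant-a segment, Δv = aΔt and Δx = v₀Δt + ½aΔt²; chain segment to segment.
0–1 s: v starts 1 m/s; Δx = 1·1 + ½·6·1² = 4 m; v ends 7 m/s.
1–5 s: v starts 7 m/s; Δx = 7·4 + ½·-8·4² = -36 m; v ends -25 m/s.
5–11 s: v starts -25 m/s; Δx = -25·6 + ½·-4·6² = -222 m; v ends -49 m/s.
x(11) = 6 + Σ Δx = -248 m.

-248 m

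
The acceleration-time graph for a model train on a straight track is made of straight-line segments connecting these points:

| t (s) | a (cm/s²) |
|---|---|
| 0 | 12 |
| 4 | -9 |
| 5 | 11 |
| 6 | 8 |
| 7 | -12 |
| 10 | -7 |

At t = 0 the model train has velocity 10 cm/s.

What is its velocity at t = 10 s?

Δv equals the area under the a-t graph; then v = v₀ + Δv.
0–4 s: ½(12 + -9)(4) = 6 cm/s
4–5 s: ½(-9 + 11)(1) = 1 cm/s
5–6 s: ½(11 + 8)(1) = 9.5 cm/s
6–7 s: ½(8 + -12)(1) = -2 cm/s
7–10 s: ½(-12 + -7)(3) = -28.5 cm/s
Δv = -14 cm/s, so v(10) = 10 + (-14) = -4 cm/s.

-4 cm/s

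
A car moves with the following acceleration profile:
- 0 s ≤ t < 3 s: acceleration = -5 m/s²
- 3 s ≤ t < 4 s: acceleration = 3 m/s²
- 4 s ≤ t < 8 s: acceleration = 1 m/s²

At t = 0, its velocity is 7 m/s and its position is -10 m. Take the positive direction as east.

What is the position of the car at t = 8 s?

On each constant-a segment, Δv = aΔt and Δx = v₀Δt + ½aΔt²; chain segment to segment.
0–3 s: v starts 7 m/s; Δx = 7·3 + ½·-5·3² = -1.5 m; v ends -8 m/s.
3–4 s: v starts -8 m/s; Δx = -8·1 + ½·3·1² = -6.5 m; v ends -5 m/s.
4–8 s: v starts -5 m/s; Δx = -5·4 + ½·1·4² = -12 m; v ends -1 m/s.
x(8) = -10 + Σ Δx = -30 m.

-30 m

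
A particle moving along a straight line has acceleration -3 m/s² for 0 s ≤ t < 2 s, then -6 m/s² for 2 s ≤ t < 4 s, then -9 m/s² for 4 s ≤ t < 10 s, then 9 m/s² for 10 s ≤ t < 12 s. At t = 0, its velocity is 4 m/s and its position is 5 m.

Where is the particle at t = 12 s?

On each constant-a segment, Δv = aΔt and Δx = v₀Δt + ½aΔt²; chain segment to segment.
0–2 s: v starts 4 m/s; Δx = 4·2 + ½·-3·2² = 2 m; v ends -2 m/s.
2–4 s: v starts -2 m/s; Δx = -2·2 + ½·-6·2² = -16 m; v ends -14 m/s.
4–10 s: v starts -14 m/s; Δx = -14·6 + ½·-9·6² = -246 m; v ends -68 m/s.
10–12 s: v starts -68 m/s; Δx = -68·2 + ½·9·2² = -118 m; v ends -50 m/s.
x(12) = 5 + Σ Δx = -373 m.

-373 m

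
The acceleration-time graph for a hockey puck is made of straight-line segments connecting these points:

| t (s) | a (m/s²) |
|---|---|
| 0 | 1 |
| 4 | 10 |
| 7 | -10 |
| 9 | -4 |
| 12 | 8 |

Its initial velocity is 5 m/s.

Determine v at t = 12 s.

19 m/s

Δv equals the area under the a-t graph; then v = v₀ + Δv.
0–4 s: ½(1 + 10)(4) = 22 m/s
4–7 s: ½(10 + -10)(3) = 0 m/s
7–9 s: ½(-10 + -4)(2) = -14 m/s
9–12 s: ½(-4 + 8)(3) = 6 m/s
Δv = 14 m/s, so v(12) = 5 + (14) = 19 m/s.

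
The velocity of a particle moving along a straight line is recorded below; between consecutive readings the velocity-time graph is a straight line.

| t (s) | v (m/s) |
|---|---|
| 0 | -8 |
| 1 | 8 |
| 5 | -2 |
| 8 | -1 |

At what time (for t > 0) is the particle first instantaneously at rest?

v changes sign on 0–1 s (from -8 to 8); the graph is linear there, so v = 0 at t = 0 + (8)·(1 − 0)/(8 − -8) = 0.5 s.

t = 0.5 s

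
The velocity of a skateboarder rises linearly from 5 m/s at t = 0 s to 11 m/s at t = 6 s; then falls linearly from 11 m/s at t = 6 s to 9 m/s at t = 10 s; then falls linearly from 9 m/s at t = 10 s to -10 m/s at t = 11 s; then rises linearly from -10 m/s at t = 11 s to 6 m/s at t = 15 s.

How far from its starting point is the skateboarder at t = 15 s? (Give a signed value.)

79.5 m

Net displacement equals the area under the velocity-time graph (areas below the axis count negative).
0–6 s: ½(5 + 11)(6) = 48 m
6–10 s: ½(11 + 9)(4) = 40 m
10–11 s: ½(9 + -10)(1) = -0.5 m
11–15 s: ½(-10 + 6)(4) = -8 m
Net displacement = 79.5 m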